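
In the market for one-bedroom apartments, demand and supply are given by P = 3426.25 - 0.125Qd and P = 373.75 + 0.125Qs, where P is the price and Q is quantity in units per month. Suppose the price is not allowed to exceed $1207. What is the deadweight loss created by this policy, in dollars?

Rearranging demand gives Qd = 27410 - 8P; rearranging supply gives Qs = 8P - 2990. Setting quantity demanded equal to quantity supplied, 27410 - 8P = 8P - 2990, gives P* = 1900 and Q* = 12210.
The ceiling of 1207 is below the equilibrium price 1900, so it binds.
At P = 1207: Qd = 27410 - 8·1207 = 17754 and Qs = 8·1207 - 2990 = 6666.
Quantity traded falls to 6666. At Q = 6666 the demand price is (27410 - 6666)/8 = 2593 and the supply price is (2990 + 6666)/8 = 1207.
Deadweight loss = ½ · (2593 - 1207) · (12210 - 6666) = ½ · 1386 · 5544 = 3841992.

3841992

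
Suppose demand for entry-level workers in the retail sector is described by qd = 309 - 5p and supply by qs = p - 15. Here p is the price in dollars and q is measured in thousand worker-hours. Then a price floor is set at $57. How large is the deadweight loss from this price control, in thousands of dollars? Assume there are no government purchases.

Setting quantity demanded equal to quantity supplied, 309 - 5p = p - 15, gives p* = 54 and q* = 39.
The floor of 57 is above the equilibrium price 54, so it binds.
At p = 57: qd = 309 - 5·57 = 24 and qs = 57 - 15 = 42.
Quantity traded falls to 24. At q = 24 the demand price is (309 - 24)/5 = 57 and the supply price is 15 + 24 = 39.
Deadweight loss = ½ · (57 - 39) · (39 - 24) = ½ · 18 · 15 = 135.

135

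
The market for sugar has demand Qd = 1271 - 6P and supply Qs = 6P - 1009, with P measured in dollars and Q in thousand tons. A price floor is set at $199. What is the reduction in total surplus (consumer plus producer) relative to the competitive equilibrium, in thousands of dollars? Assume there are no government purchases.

486

In a free market, 1271 - 6P = 6P - 1009 gives the equilibrium P* = 190, Q* = 131.
The floor of 199 is above the equilibrium price 190, so it binds.
At P = 199: Qd = 1271 - 6·199 = 77 and Qs = 6·199 - 1009 = 185.
Quantity traded falls to 77. At Q = 77 the demand price is (1271 - 77)/6 = 199 and the supply price is (1009 + 77)/6 = 181.
Deadweight loss = ½ · (199 - 181) · (131 - 77) = ½ · 18 · 54 = 486.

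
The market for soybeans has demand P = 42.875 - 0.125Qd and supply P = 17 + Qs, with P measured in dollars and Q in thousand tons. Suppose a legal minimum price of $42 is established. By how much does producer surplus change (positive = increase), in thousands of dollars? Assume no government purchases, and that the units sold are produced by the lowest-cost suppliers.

-114

Rearranging demand gives Qd = 343 - 8P; rearranging supply gives Qs = P - 17. Setting quantity demanded equal to quantity supplied, 343 - 8P = P - 17, gives P* = 40 and Q* = 23.
Because the floor (42) lies above the market-clearing price, it is binding.
At P = 42: Qd = 343 - 8·42 = 7 and Qs = 42 - 17 = 25.
Producer surplus without the control is ½ · (40 - 17) · 23 = 264.5.
With the floor, 7 units are sold at 42. The supply price at Q = 7 is 24, so PS = ½ · [(42 - 17) + (42 - 24)] · 7 = 150.5.
Change in producer surplus = 150.5 - 264.5 = -114.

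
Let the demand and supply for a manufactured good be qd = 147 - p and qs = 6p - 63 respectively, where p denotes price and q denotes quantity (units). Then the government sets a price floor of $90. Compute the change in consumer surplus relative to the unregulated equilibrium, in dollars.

In a free market, 147 - p = 6p - 63 gives the equilibrium p* = 30, q* = 117.
Because the floor (90) lies above the market-clearing price, it is binding.
At p = 90: qd = 147 - 90 = 57 and qs = 6·90 - 63 = 477.
Consumer surplus without the control is ½ · (147 - 30) · 117 = 6844.5.
With the floor, consumers buy 57 units at 90, so CS = ½ · (147 - 90) · 57 = 1624.5.
Change in consumer surplus = 1624.5 - 6844.5 = -5220.

-5220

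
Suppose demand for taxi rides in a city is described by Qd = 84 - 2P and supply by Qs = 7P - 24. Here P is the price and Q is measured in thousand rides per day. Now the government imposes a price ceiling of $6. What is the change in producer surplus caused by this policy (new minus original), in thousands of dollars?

Without the control the market clears where 84 - 2P = 7P - 24, i.e. P* = 12 and Q* = 60.
Since 6 < 12, the ceiling is binding.
At P = 6: Qd = 84 - 2·6 = 72 and Qs = 7·6 - 24 = 18.
Producer surplus without the control is ½ · (12 - 24/7) · 60 = 1800/7.
With the ceiling, producers sell 18 units at 6, so PS = ½ · (6 - 24/7) · 18 = 162/7.
Change in producer surplus = 162/7 - 1800/7 = -234.

-234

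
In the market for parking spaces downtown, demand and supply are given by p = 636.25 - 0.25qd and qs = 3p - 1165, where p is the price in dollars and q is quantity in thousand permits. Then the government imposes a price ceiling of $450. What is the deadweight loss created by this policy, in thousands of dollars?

Rearranging demand gives qd = 2545 - 4p. Equilibrium: 2545 - 4p = 3p - 1165, so 3710 = 7p and p* = 530, q* = 425.
Because the ceiling (450) lies below the market-clearing price, it is binding.
At p = 450: qd = 2545 - 4·450 = 745 and qs = 3·450 - 1165 = 185.
Quantity traded falls to 185. At q = 185 the demand price is (2545 - 185)/4 = 590 and the supply price is (1165 + 185)/3 = 450.
Deadweight loss = ½ · (590 - 450) · (425 - 185) = ½ · 140 · 240 = 16800.

16800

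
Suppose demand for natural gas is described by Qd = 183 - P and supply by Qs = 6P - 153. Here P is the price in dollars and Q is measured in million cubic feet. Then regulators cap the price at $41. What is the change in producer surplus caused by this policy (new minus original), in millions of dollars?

In a free market, 183 - P = 6P - 153 gives the equilibrium P* = 48, Q* = 135.
Because the ceiling (41) lies below the market-clearing price, it is binding.
At P = 41: Qd = 183 - 41 = 142 and Qs = 6·41 - 153 = 93.
Producer surplus without the control is ½ · (48 - 25.5) · 135 = 1518.75.
With the ceiling, producers sell 93 units at 41, so PS = ½ · (41 - 25.5) · 93 = 720.75.
Change in producer surplus = 720.75 - 1518.75 = -798.

-798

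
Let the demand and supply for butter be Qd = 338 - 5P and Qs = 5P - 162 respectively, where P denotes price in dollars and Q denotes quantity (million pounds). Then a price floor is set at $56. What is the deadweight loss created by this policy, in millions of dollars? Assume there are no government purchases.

Setting quantity demanded equal to quantity supplied, 338 - 5P = 5P - 162, gives P* = 50 and Q* = 88.
Since 56 > 50, the floor is binding.
At P = 56: Qd = 338 - 5·56 = 58 and Qs = 5·56 - 162 = 118.
Quantity traded falls to 58. At Q = 58 the demand price is (338 - 58)/5 = 56 and the supply price is (162 + 58)/5 = 44.
Deadweight loss = ½ · (56 - 44) · (88 - 58) = ½ · 12 · 30 = 180.

180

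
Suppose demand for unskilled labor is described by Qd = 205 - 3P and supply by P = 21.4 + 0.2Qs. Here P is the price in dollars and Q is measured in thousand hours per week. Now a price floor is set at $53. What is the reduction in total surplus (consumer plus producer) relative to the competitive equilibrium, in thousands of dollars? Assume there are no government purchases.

Rearranging supply gives Qs = 5P - 107. In a free market, 205 - 3P = 5P - 107 gives the equilibrium P* = 39, Q* = 88.
Since 53 > 39, the floor is binding.
At P = 53: Qd = 205 - 3·53 = 46 and Qs = 5·53 - 107 = 158.
Quantity traded falls to 46. At Q = 46 the demand price is (205 - 46)/3 = 53 and the supply price is (107 + 46)/5 = 30.6.
Deadweight loss = ½ · (53 - 30.6) · (88 - 46) = ½ · 22.4 · 42 = 470.4.

470.4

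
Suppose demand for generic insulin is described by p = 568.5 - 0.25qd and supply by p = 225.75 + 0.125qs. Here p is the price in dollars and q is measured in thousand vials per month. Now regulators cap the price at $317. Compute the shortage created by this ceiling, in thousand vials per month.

Rearranging demand gives qd = 2274 - 4p; rearranging supply gives qs = 8p - 1806. Without the control the market clears where 2274 - 4p = 8p - 1806, i.e. p* = 340 and q* = 914.
Because the ceiling (317) lies below the market-clearing price, it is binding.
At p = 317: qd = 2274 - 4·317 = 1006 and qs = 8·317 - 1806 = 730.
Shortage = qd - qs = 1006 - 730 = 276.

276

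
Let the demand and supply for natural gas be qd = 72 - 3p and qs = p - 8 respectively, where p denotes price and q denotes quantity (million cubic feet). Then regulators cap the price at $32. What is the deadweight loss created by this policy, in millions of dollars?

0

Without the control the market clears where 72 - 3p = p - 8, i.e. p* = 20 and q* = 12.
The ceiling of 32 is above the equilibrium price 20, so it is not binding; the market clears at p* = 20, q* = 12.
Since the control does not bind, no trades are prevented and deadweight loss is zero.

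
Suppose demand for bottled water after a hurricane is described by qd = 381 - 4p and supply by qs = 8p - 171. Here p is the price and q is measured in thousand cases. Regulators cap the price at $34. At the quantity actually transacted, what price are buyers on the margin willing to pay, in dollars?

70

Equilibrium: 381 - 4p = 8p - 171, so 552 = 12p and p* = 46, q* = 197.
The ceiling of 34 is below the equilibrium price 46, so it binds.
At p = 34: qd = 381 - 4·34 = 245 and qs = 8·34 - 171 = 101.
Only 101 units reach the market. On the demand curve, the marginal buyer's willingness to pay at q = 101 is (381 - 101)/4 = 70.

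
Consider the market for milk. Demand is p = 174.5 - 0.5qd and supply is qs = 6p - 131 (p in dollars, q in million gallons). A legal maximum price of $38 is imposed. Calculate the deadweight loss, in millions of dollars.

Rearranging demand gives qd = 349 - 2p. Setting quantity demanded equal to quantity supplied, 349 - 2p = 6p - 131, gives p* = 60 and q* = 229.
The ceiling of 38 is below the equilibrium price 60, so it binds.
At p = 38: qd = 349 - 2·38 = 273 and qs = 6·38 - 131 = 97.
Quantity traded falls to 97. At q = 97 the demand price is (349 - 97)/2 = 126 and the supply price is (131 + 97)/6 = 38.
Deadweight loss = ½ · (126 - 38) · (229 - 97) = ½ · 88 · 132 = 5808.

5808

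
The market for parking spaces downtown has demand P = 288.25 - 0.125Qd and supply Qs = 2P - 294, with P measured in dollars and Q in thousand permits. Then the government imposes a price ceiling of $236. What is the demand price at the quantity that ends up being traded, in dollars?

Rearranging demand gives Qd = 2306 - 8P. Setting quantity demanded equal to quantity supplied, 2306 - 8P = 2P - 294, gives P* = 260 and Q* = 226.
The ceiling of 236 is below the equilibrium price 260, so it binds.
At P = 236: Qd = 2306 - 8·236 = 418 and Qs = 2·236 - 294 = 178.
Only 178 units reach the market. On the demand curve, the marginal buyer's willingness to pay at Q = 178 is (2306 - 178)/8 = 266.

266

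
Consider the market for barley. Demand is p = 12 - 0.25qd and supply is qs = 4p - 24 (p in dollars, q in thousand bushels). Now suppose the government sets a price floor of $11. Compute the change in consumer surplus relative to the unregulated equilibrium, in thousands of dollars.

Rearranging demand gives qd = 48 - 4p. Without the control the market clears where 48 - 4p = 4p - 24, i.e. p* = 9 and q* = 12.
The floor of 11 is above the equilibrium price 9, so it binds.
At p = 11: qd = 48 - 4·11 = 4 and qs = 4·11 - 24 = 20.
Consumer surplus without the control is ½ · (12 - 9) · 12 = 18.
With the floor, consumers buy 4 units at 11, so CS = ½ · (12 - 11) · 4 = 2.
Change in consumer surplus = 2 - 18 = -16.

-16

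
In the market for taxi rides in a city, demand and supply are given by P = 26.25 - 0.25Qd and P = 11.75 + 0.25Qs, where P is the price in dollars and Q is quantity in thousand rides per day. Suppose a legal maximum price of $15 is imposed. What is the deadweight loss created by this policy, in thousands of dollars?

64

Rearranging demand gives Qd = 105 - 4P; rearranging supply gives Qs = 4P - 47. Without the control the market clears where 105 - 4P = 4P - 47, i.e. P* = 19 and Q* = 29.
Since 15 < 19, the ceiling is binding.
At P = 15: Qd = 105 - 4·15 = 45 and Qs = 4·15 - 47 = 13.
Quantity traded falls to 13. At Q = 13 the demand price is (105 - 13)/4 = 23 and the supply price is (47 + 13)/4 = 15.
Deadweight loss = ½ · (23 - 15) · (29 - 13) = ½ · 8 · 16 = 64.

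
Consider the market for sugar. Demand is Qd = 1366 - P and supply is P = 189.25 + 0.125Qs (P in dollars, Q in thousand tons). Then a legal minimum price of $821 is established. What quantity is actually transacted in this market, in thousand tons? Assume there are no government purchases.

Rearranging supply gives Qs = 8P - 1514. Equilibrium: 1366 - P = 8P - 1514, so 2880 = 9P and P* = 320, Q* = 1046.
Because the floor (821) lies above the market-clearing price, it is binding.
At P = 821: Qd = 1366 - 821 = 545 and Qs = 8·821 - 1514 = 5054.
The quantity actually transacted is the short side, demand: 545.

545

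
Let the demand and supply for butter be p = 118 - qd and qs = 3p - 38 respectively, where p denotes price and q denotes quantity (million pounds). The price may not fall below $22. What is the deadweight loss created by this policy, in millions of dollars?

0

Rearranging demand gives qd = 118 - p. Setting quantity demanded equal to quantity supplied, 118 - p = 3p - 38, gives p* = 39 and q* = 79.
The floor of 22 is below the equilibrium price 39, so it is not binding; the market clears at p* = 39, q* = 79.
Since the control does not bind, no trades are prevented and deadweight loss is zero.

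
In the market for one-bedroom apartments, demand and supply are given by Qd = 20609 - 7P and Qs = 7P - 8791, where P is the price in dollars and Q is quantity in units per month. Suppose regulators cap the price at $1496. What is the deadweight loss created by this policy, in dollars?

2553712

Equilibrium: 20609 - 7P = 7P - 8791, so 29400 = 14P and P* = 2100, Q* = 5909.
The ceiling of 1496 is below the equilibrium price 2100, so it binds.
At P = 1496: Qd = 20609 - 7·1496 = 10137 and Qs = 7·1496 - 8791 = 1681.
Quantity traded falls to 1681. At Q = 1681 the demand price is (20609 - 1681)/7 = 2704 and the supply price is (8791 + 1681)/7 = 1496.
Deadweight loss = ½ · (2704 - 1496) · (5909 - 1681) = ½ · 1208 · 4228 = 2553712.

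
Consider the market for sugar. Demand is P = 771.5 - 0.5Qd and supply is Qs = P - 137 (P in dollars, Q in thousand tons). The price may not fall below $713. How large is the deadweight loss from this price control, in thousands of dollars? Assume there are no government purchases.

70227

Rearranging demand gives Qd = 1543 - 2P. Without the control the market clears where 1543 - 2P = P - 137, i.e. P* = 560 and Q* = 423.
Because the floor (713) lies above the market-clearing price, it is binding.
At P = 713: Qd = 1543 - 2·713 = 117 and Qs = 713 - 137 = 576.
Quantity traded falls to 117. At Q = 117 the demand price is (1543 - 117)/2 = 713 and the supply price is 137 + 117 = 254.
Deadweight loss = ½ · (713 - 254) · (423 - 117) = ½ · 459 · 306 = 70227.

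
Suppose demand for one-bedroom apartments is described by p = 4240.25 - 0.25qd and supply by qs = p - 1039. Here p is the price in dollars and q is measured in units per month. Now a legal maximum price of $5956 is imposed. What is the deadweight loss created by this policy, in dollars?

0

Rearranging demand gives qd = 16961 - 4p. Equilibrium: 16961 - 4p = p - 1039, so 18000 = 5p and p* = 3600, q* = 2561.
The ceiling of 5956 is above the equilibrium price 3600, so it is not binding; the market clears at p* = 3600, q* = 2561.
Since the control does not bind, no trades are prevented and deadweight loss is zero.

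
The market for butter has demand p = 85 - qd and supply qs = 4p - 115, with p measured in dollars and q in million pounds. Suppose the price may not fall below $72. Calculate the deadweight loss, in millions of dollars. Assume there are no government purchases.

640

Rearranging demand gives qd = 85 - p. In a free market, 85 - p = 4p - 115 gives the equilibrium p* = 40, q* = 45.
Because the floor (72) lies above the market-clearing price, it is binding.
At p = 72: qd = 85 - 72 = 13 and qs = 4·72 - 115 = 173.
Quantity traded falls to 13. At q = 13 the demand price is 85 - 13 = 72 and the supply price is (115 + 13)/4 = 32.
Deadweight loss = ½ · (72 - 32) · (45 - 13) = ½ · 40 · 32 = 640.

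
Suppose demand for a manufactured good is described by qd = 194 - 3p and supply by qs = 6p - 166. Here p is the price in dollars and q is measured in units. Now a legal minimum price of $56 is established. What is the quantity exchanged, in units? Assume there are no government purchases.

26

Setting quantity demanded equal to quantity supplied, 194 - 3p = 6p - 166, gives p* = 40 and q* = 74.
Since 56 > 40, the floor is binding.
At p = 56: qd = 194 - 3·56 = 26 and qs = 6·56 - 166 = 170.
The quantity actually transacted is the short side, demand: 26.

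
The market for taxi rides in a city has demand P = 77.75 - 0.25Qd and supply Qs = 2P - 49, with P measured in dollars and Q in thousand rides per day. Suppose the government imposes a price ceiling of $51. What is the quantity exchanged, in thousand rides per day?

53

Rearranging demand gives Qd = 311 - 4P. Equilibrium: 311 - 4P = 2P - 49, so 360 = 6P and P* = 60, Q* = 71.
The ceiling of 51 is below the equilibrium price 60, so it binds.
At P = 51: Qd = 311 - 4·51 = 107 and Qs = 2·51 - 49 = 53.
The quantity actually transacted is the short side, supply: 53.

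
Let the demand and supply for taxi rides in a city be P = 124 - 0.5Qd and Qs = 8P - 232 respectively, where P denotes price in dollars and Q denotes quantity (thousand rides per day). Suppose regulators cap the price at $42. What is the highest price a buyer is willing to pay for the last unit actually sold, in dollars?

Rearranging demand gives Qd = 248 - 2P. Without the control the market clears where 248 - 2P = 8P - 232, i.e. P* = 48 and Q* = 152.
Because the ceiling (42) lies below the market-clearing price, it is binding.
At P = 42: Qd = 248 - 2·42 = 164 and Qs = 8·42 - 232 = 104.
Only 104 units reach the market. On the demand curve, the marginal buyer's willingness to pay at Q = 104 is (248 - 104)/2 = 72.

72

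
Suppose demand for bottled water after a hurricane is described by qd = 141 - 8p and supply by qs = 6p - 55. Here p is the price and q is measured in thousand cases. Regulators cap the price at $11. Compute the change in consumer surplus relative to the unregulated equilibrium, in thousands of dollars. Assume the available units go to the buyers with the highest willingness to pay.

12.75

Setting quantity demanded equal to quantity supplied, 141 - 8p = 6p - 55, gives p* = 14 and q* = 29.
Because the ceiling (11) lies below the market-clearing price, it is binding.
At p = 11: qd = 141 - 8·11 = 53 and qs = 6·11 - 55 = 11.
Consumer surplus without the control is ½ · (17.625 - 14) · 29 = 52.5625.
With the ceiling, 11 units are sold at 11 (assume they go to the highest-value buyers). The demand price at q = 11 is 16.25, so CS = ½ · [(17.625 - 11) + (16.25 - 11)] · 11 = 65.3125.
Change in consumer surplus = 65.3125 - 52.5625 = 12.75.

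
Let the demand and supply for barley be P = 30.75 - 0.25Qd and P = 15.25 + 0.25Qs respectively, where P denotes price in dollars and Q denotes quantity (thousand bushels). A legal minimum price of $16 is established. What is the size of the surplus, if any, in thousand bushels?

Rearranging demand gives Qd = 123 - 4P; rearranging supply gives Qs = 4P - 61. Equilibrium: 123 - 4P = 4P - 61, so 184 = 8P and P* = 23, Q* = 31.
Since 16 is below P* = 23, the floor does not bind and the free-market outcome prevails.
Since the control does not bind, there is no surplus.

0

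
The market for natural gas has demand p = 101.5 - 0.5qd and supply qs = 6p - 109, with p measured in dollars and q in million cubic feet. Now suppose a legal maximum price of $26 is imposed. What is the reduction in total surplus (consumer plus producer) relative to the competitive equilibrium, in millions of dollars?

2028

Rearranging demand gives qd = 203 - 2p. Equilibrium: 203 - 2p = 6p - 109, so 312 = 8p and p* = 39, q* = 125.
Since 26 < 39, the ceiling is binding.
At p = 26: qd = 203 - 2·26 = 151 and qs = 6·26 - 109 = 47.
Quantity traded falls to 47. At q = 47 the demand price is (203 - 47)/2 = 78 and the supply price is (109 + 47)/6 = 26.
Deadweight loss = ½ · (78 - 26) · (125 - 47) = ½ · 52 · 78 = 2028.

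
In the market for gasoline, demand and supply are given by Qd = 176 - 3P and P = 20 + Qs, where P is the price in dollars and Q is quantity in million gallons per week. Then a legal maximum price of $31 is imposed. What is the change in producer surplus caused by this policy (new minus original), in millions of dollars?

Rearranging supply gives Qs = P - 20. Setting quantity demanded equal to quantity supplied, 176 - 3P = P - 20, gives P* = 49 and Q* = 29.
Since 31 < 49, the ceiling is binding.
At P = 31: Qd = 176 - 3·31 = 83 and Qs = 31 - 20 = 11.
Producer surplus without the control is ½ · (49 - 20) · 29 = 420.5.
With the ceiling, producers sell 11 units at 31, so PS = ½ · (31 - 20) · 11 = 60.5.
Change in producer surplus = 60.5 - 420.5 = -360.

-360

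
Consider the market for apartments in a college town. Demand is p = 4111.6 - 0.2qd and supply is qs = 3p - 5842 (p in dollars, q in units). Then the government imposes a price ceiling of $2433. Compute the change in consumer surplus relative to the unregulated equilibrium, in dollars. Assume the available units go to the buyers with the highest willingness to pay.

586698.9

Rearranging demand gives qd = 20558 - 5p. In a free market, 20558 - 5p = 3p - 5842 gives the equilibrium p* = 3300, q* = 4058.
Because the ceiling (2433) lies below the market-clearing price, it is binding.
At p = 2433: qd = 20558 - 5·2433 = 8393 and qs = 3·2433 - 5842 = 1457.
Consumer surplus without the control is ½ · (4111.6 - 3300) · 4058 = 1646736.4.
With the ceiling, 1457 units are sold at 2433 (assume they go to the highest-value buyers). The demand price at q = 1457 is 3820.2, so CS = ½ · [(4111.6 - 2433) + (3820.2 - 2433)] · 1457 = 2233435.3.
Change in consumer surplus = 2233435.3 - 1646736.4 = 586698.9.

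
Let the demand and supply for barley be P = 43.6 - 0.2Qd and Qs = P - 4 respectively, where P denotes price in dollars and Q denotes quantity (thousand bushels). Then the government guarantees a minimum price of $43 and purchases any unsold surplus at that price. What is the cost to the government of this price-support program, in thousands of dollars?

Rearranging demand gives Qd = 218 - 5P. Without the control the market clears where 218 - 5P = P - 4, i.e. P* = 37 and Q* = 33.
The floor of 43 is above the equilibrium price 37, so it binds.
At P = 43: Qd = 218 - 5·43 = 3 and Qs = 43 - 4 = 39.
Surplus = Qs - Qd = 36.
Government expenditure = surplus × support price = 36 × 43 = 1548.

1548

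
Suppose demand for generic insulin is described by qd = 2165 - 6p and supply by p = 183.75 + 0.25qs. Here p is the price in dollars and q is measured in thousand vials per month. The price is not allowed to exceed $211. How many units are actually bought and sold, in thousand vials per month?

109

Rearranging supply gives qs = 4p - 735. Equilibrium: 2165 - 6p = 4p - 735, so 2900 = 10p and p* = 290, q* = 425.
The ceiling of 211 is below the equilibrium price 290, so it binds.
At p = 211: qd = 2165 - 6·211 = 899 and qs = 4·211 - 735 = 109.
The quantity actually transacted is the short side, supply: 109.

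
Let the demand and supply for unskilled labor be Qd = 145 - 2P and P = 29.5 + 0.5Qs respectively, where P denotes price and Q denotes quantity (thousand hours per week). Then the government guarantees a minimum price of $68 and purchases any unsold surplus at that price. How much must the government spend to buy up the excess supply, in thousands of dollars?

4624

Rearranging supply gives Qs = 2P - 59. In a free market, 145 - 2P = 2P - 59 gives the equilibrium P* = 51, Q* = 43.
The floor of 68 is above the equilibrium price 51, so it binds.
At P = 68: Qd = 145 - 2·68 = 9 and Qs = 2·68 - 59 = 77.
Surplus = Qs - Qd = 68.
Government expenditure = surplus × support price = 68 × 68 = 4624.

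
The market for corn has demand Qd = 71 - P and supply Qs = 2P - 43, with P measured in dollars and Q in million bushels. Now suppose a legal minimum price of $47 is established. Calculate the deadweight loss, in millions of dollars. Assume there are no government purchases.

Setting quantity demanded equal to quantity supplied, 71 - P = 2P - 43, gives P* = 38 and Q* = 33.
Because the floor (47) lies above the market-clearing price, it is binding.
At P = 47: Qd = 71 - 47 = 24 and Qs = 2·47 - 43 = 51.
Quantity traded falls to 24. At Q = 24 the demand price is 71 - 24 = 47 and the supply price is (43 + 24)/2 = 33.5.
Deadweight loss = ½ · (47 - 33.5) · (33 - 24) = ½ · 13.5 · 9 = 60.75.

60.75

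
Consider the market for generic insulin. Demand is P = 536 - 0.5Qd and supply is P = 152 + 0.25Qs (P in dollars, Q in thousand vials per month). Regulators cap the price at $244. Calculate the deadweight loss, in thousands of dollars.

Rearranging demand gives Qd = 1072 - 2P; rearranging supply gives Qs = 4P - 608. Setting quantity demanded equal to quantity supplied, 1072 - 2P = 4P - 608, gives P* = 280 and Q* = 512.
The ceiling of 244 is below the equilibrium price 280, so it binds.
At P = 244: Qd = 1072 - 2·244 = 584 and Qs = 4·244 - 608 = 368.
Quantity traded falls to 368. At Q = 368 the demand price is (1072 - 368)/2 = 352 and the supply price is (608 + 368)/4 = 244.
Deadweight loss = ½ · (352 - 244) · (512 - 368) = ½ · 108 · 144 = 7776.

7776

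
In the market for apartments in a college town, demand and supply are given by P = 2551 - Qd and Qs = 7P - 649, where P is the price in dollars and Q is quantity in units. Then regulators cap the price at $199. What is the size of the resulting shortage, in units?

1608

Rearranging demand gives Qd = 2551 - P. In a free market, 2551 - P = 7P - 649 gives the equilibrium P* = 400, Q* = 2151.
Since 199 < 400, the ceiling is binding.
At P = 199: Qd = 2551 - 199 = 2352 and Qs = 7·199 - 649 = 744.
Shortage = Qd - Qs = 2352 - 744 = 1608.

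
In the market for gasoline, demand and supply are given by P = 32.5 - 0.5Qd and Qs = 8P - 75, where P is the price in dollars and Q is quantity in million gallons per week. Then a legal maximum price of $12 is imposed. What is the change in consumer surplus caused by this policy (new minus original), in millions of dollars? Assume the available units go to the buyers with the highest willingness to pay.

-22

Rearranging demand gives Qd = 65 - 2P. Without the control the market clears where 65 - 2P = 8P - 75, i.e. P* = 14 and Q* = 37.
The ceiling of 12 is below the equilibrium price 14, so it binds.
At P = 12: Qd = 65 - 2·12 = 41 and Qs = 8·12 - 75 = 21.
Consumer surplus without the control is ½ · (32.5 - 14) · 37 = 342.25.
With the ceiling, 21 units are sold at 12 (assume they go to the highest-value buyers). The demand price at Q = 21 is 22, so CS = ½ · [(32.5 - 12) + (22 - 12)] · 21 = 320.25.
Change in consumer surplus = 320.25 - 342.25 = -22.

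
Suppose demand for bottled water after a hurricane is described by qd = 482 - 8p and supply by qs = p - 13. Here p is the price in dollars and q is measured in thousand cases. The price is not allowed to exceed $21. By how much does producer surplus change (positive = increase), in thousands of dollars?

Equilibrium: 482 - 8p = p - 13, so 495 = 9p and p* = 55, q* = 42.
Because the ceiling (21) lies below the market-clearing price, it is binding.
At p = 21: qd = 482 - 8·21 = 314 and qs = 21 - 13 = 8.
Producer surplus without the control is ½ · (55 - 13) · 42 = 882.
With the ceiling, producers sell 8 units at 21, so PS = ½ · (21 - 13) · 8 = 32.
Change in producer surplus = 32 - 882 = -850.

-850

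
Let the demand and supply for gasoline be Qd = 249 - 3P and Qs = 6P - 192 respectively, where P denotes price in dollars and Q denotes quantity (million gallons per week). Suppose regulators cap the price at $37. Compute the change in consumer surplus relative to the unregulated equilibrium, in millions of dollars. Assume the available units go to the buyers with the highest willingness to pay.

In a free market, 249 - 3P = 6P - 192 gives the equilibrium P* = 49, Q* = 102.
Because the ceiling (37) lies below the market-clearing price, it is binding.
At P = 37: Qd = 249 - 3·37 = 138 and Qs = 6·37 - 192 = 30.
Consumer surplus without the control is ½ · (83 - 49) · 102 = 1734.
With the ceiling, 30 units are sold at 37 (assume they go to the highest-value buyers). The demand price at Q = 30 is 73, so CS = ½ · [(83 - 37) + (73 - 37)] · 30 = 1230.
Change in consumer surplus = 1230 - 1734 = -504.

-504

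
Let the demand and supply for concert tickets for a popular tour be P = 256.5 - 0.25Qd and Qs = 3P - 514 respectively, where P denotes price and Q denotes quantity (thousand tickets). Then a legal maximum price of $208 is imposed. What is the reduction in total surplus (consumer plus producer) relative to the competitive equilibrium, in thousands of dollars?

Rearranging demand gives Qd = 1026 - 4P. In a free market, 1026 - 4P = 3P - 514 gives the equilibrium P* = 220, Q* = 146.
The ceiling of 208 is below the equilibrium price 220, so it binds.
At P = 208: Qd = 1026 - 4·208 = 194 and Qs = 3·208 - 514 = 110.
Quantity traded falls to 110. At Q = 110 the demand price is (1026 - 110)/4 = 229 and the supply price is (514 + 110)/3 = 208.
Deadweight loss = ½ · (229 - 208) · (146 - 110) = ½ · 21 · 36 = 378.

378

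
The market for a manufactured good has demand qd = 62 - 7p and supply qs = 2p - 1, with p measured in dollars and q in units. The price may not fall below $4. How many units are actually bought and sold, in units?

13

Equilibrium: 62 - 7p = 2p - 1, so 63 = 9p and p* = 7, q* = 13.
The floor of 4 is below the equilibrium price 7, so it is not binding; the market clears at p* = 7, q* = 13.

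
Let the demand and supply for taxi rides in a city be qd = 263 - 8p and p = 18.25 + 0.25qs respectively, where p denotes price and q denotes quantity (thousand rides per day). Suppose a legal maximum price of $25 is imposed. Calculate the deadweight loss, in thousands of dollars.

27

Rearranging supply gives qs = 4p - 73. In a free market, 263 - 8p = 4p - 73 gives the equilibrium p* = 28, q* = 39.
The ceiling of 25 is below the equilibrium price 28, so it binds.
At p = 25: qd = 263 - 8·25 = 63 and qs = 4·25 - 73 = 27.
Quantity traded falls to 27. At q = 27 the demand price is (263 - 27)/8 = 29.5 and the supply price is (73 + 27)/4 = 25.
Deadweight loss = ½ · (29.5 - 25) · (39 - 27) = ½ · 4.5 · 12 = 27.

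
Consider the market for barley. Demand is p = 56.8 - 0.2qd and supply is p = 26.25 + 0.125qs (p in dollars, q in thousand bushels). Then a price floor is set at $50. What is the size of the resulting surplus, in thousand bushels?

156

Rearranging demand gives qd = 284 - 5p; rearranging supply gives qs = 8p - 210. Equilibrium: 284 - 5p = 8p - 210, so 494 = 13p and p* = 38, q* = 94.
Because the floor (50) lies above the market-clearing price, it is binding.
At p = 50: qd = 284 - 5·50 = 34 and qs = 8·50 - 210 = 190.
Surplus = qs - qd = 190 - 34 = 156.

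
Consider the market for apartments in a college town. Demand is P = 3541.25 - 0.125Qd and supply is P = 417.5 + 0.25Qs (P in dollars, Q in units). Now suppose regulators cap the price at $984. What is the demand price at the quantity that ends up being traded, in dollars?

Rearranging demand gives Qd = 28330 - 8P; rearranging supply gives Qs = 4P - 1670. Setting quantity demanded equal to quantity supplied, 28330 - 8P = 4P - 1670, gives P* = 2500 and Q* = 8330.
The ceiling of 984 is below the equilibrium price 2500, so it binds.
At P = 984: Qd = 28330 - 8·984 = 20458 and Qs = 4·984 - 1670 = 2266.
Only 2266 units reach the market. On the demand curve, the marginal buyer's willingness to pay at Q = 2266 is (28330 - 2266)/8 = 3258.

3258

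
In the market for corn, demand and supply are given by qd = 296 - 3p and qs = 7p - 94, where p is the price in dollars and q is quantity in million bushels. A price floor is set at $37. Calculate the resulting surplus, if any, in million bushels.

0

In a free market, 296 - 3p = 7p - 94 gives the equilibrium p* = 39, q* = 179.
The floor of 37 is below the equilibrium price 39, so it is not binding; the market clears at p* = 39, q* = 179.
Since the control does not bind, there is no surplus.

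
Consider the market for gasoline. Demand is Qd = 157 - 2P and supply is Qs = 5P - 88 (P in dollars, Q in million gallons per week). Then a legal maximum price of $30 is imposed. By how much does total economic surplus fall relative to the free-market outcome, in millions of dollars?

In a free market, 157 - 2P = 5P - 88 gives the equilibrium P* = 35, Q* = 87.
Since 30 < 35, the ceiling is binding.
At P = 30: Qd = 157 - 2·30 = 97 and Qs = 5·30 - 88 = 62.
Quantity traded falls to 62. At Q = 62 the demand price is (157 - 62)/2 = 47.5 and the supply price is (88 + 62)/5 = 30.
Deadweight loss = ½ · (47.5 - 30) · (87 - 62) = ½ · 17.5 · 25 = 218.75.

218.75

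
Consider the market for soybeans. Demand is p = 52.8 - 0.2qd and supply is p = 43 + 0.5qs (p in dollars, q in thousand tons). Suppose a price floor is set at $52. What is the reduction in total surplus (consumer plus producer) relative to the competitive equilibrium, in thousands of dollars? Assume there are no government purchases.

Rearranging demand gives qd = 264 - 5p; rearranging supply gives qs = 2p - 86. Equilibrium: 264 - 5p = 2p - 86, so 350 = 7p and p* = 50, q* = 14.
Since 52 > 50, the floor is binding.
At p = 52: qd = 264 - 5·52 = 4 and qs = 2·52 - 86 = 18.
Quantity traded falls to 4. At q = 4 the demand price is (264 - 4)/5 = 52 and the supply price is (86 + 4)/2 = 45.
Deadweight loss = ½ · (52 - 45) · (14 - 4) = ½ · 7 · 10 = 35.

35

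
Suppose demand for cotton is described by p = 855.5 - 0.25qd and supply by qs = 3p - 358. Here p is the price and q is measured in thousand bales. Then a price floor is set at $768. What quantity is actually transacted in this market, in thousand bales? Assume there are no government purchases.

350

Rearranging demand gives qd = 3422 - 4p. In a free market, 3422 - 4p = 3p - 358 gives the equilibrium p* = 540, q* = 1262.
Because the floor (768) lies above the market-clearing price, it is binding.
At p = 768: qd = 3422 - 4·768 = 350 and qs = 3·768 - 358 = 1946.
The quantity actually transacted is the short side, demand: 350.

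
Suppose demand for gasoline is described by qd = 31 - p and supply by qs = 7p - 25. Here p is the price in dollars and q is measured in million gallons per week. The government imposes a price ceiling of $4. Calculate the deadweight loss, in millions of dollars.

Equilibrium: 31 - p = 7p - 25, so 56 = 8p and p* = 7, q* = 24.
Since 4 < 7, the ceiling is binding.
At p = 4: qd = 31 - 4 = 27 and qs = 7·4 - 25 = 3.
Quantity traded falls to 3. At q = 3 the demand price is 31 - 3 = 28 and the supply price is (25 + 3)/7 = 4.
Deadweight loss = ½ · (28 - 4) · (24 - 3) = ½ · 24 · 21 = 252.

252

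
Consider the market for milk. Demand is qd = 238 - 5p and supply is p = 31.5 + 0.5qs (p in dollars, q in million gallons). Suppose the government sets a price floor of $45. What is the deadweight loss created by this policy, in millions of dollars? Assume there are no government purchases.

35

Rearranging supply gives qs = 2p - 63. In a free market, 238 - 5p = 2p - 63 gives the equilibrium p* = 43, q* = 23.
Since 45 > 43, the floor is binding.
At p = 45: qd = 238 - 5·45 = 13 and qs = 2·45 - 63 = 27.
Quantity traded falls to 13. At q = 13 the demand price is (238 - 13)/5 = 45 and the supply price is (63 + 13)/2 = 38.
Deadweight loss = ½ · (45 - 38) · (23 - 13) = ½ · 7 · 10 = 35.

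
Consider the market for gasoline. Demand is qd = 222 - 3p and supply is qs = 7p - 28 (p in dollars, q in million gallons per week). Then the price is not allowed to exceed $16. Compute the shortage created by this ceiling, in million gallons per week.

Setting quantity demanded equal to quantity supplied, 222 - 3p = 7p - 28, gives p* = 25 and q* = 147.
Because the ceiling (16) lies below the market-clearing price, it is binding.
At p = 16: qd = 222 - 3·16 = 174 and qs = 7·16 - 28 = 84.
Shortage = qd - qs = 174 - 84 = 90.

90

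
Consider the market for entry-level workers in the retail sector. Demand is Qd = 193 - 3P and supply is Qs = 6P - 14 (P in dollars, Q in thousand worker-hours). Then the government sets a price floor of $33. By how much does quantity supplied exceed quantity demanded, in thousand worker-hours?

90

Setting quantity demanded equal to quantity supplied, 193 - 3P = 6P - 14, gives P* = 23 and Q* = 124.
The floor of 33 is above the equilibrium price 23, so it binds.
At P = 33: Qd = 193 - 3·33 = 94 and Qs = 6·33 - 14 = 184.
Surplus = Qs - Qd = 184 - 94 = 90.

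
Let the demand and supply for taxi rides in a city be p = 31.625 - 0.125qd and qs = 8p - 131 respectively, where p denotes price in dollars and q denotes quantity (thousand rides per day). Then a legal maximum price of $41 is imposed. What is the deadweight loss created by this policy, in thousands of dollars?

0

Rearranging demand gives qd = 253 - 8p. In a free market, 253 - 8p = 8p - 131 gives the equilibrium p* = 24, q* = 61.
Since 41 is above p* = 24, the ceiling does not bind and the free-market outcome prevails.
Since the control does not bind, no trades are prevented and deadweight loss is zero.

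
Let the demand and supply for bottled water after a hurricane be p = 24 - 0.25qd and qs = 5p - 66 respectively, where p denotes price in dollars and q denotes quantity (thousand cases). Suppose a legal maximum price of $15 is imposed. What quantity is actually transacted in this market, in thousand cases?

9

Rearranging demand gives qd = 96 - 4p. In a free market, 96 - 4p = 5p - 66 gives the equilibrium p* = 18, q* = 24.
Because the ceiling (15) lies below the market-clearing price, it is binding.
At p = 15: qd = 96 - 4·15 = 36 and qs = 5·15 - 66 = 9.
The quantity actually transacted is the short side, supply: 9.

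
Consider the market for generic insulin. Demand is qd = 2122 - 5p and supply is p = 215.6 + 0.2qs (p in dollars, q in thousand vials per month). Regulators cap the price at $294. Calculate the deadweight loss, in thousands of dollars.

Rearranging supply gives qs = 5p - 1078. Without the control the market clears where 2122 - 5p = 5p - 1078, i.e. p* = 320 and q* = 522.
Since 294 < 320, the ceiling is binding.
At p = 294: qd = 2122 - 5·294 = 652 and qs = 5·294 - 1078 = 392.
Quantity traded falls to 392. At q = 392 the demand price is (2122 - 392)/5 = 346 and the supply price is (1078 + 392)/5 = 294.
Deadweight loss = ½ · (346 - 294) · (522 - 392) = ½ · 52 · 130 = 3380.

3380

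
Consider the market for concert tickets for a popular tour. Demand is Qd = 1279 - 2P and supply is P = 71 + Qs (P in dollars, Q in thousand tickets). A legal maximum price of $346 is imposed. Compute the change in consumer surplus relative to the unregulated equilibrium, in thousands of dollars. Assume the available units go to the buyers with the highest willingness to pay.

25896

Rearranging supply gives Qs = P - 71. In a free market, 1279 - 2P = P - 71 gives the equilibrium P* = 450, Q* = 379.
Because the ceiling (346) lies below the market-clearing price, it is binding.
At P = 346: Qd = 1279 - 2·346 = 587 and Qs = 346 - 71 = 275.
Consumer surplus without the control is ½ · (639.5 - 450) · 379 = 35910.25.
With the ceiling, 275 units are sold at 346 (assume they go to the highest-value buyers). The demand price at Q = 275 is 502, so CS = ½ · [(639.5 - 346) + (502 - 346)] · 275 = 61806.25.
Change in consumer surplus = 61806.25 - 35910.25 = 25896.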